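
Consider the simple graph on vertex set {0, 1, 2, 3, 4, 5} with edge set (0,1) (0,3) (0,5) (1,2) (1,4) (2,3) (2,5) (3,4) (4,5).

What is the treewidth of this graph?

A width-3 tree decomposition is:
Bags: B1 = {0, 2, 4, 5}  B2 = {0, 2, 3, 4}  B3 = {0, 1, 2, 4}
Tree: B1–B2, B2–B3
The largest bag has 4 vertices, giving width 3; this decomposition certifies tw(G) ≤ 3. For the lower bound: the 4 vertex sets {2,5}, {3,4}, {0}, {1} are disjoint, each induces a connected subgraph, and every pair is joined by at least one edge of G. Contracting each set to a single vertex therefore yields K_{4} as a minor, and since treewidth is minor-monotone, tw(G) ≥ tw(K_{4}) = 3. Therefore the treewidth is 3.

3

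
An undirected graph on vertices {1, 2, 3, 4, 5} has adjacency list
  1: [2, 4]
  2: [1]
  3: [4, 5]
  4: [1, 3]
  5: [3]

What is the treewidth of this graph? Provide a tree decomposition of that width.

Each bag holds 2 vertices, so the decomposition has width 1, which upper-bounds the treewidth. Since G has at least one edge (e.g. 2–1), it is not an edgeless graph, so tw(G) ≥ 1. Hence tw(G) = 1 exactly.

Treewidth 1.
One such decomposition:
Bags: B1 = {1, 2}  B2 = {1, 4}  B3 = {3, 4}  B4 = {3, 5}
Tree: B1–B2, B2–B3, B3–B4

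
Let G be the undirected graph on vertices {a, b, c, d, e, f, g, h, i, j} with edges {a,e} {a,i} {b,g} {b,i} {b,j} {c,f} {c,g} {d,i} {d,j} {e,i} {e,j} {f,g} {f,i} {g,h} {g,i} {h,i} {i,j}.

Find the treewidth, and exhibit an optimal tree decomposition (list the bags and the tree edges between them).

Every bag has size at most 3, so the width is 3 − 1 = 2 and tw(G) ≤ 2. Conversely, {c, f, g} is a clique of size 3, and the vertices of any clique must share a bag in every tree decomposition; so some bag has ≥ 3 vertices and tw(G) ≥ 2. Therefore the treewidth is 2.

Treewidth 2.
Bags: B1 = {b, g, i}  B2 = {f, g, i}  B3 = {b, i, j}  B4 = {e, i, j}  B5 = {a, e, i}  B6 = {d, i, j}  B7 = {c, f, g}  B8 = {g, h, i}
Tree: B1–B2, B1–B3, B3–B4, B4–B5, B3–B6, B2–B7, B2–B8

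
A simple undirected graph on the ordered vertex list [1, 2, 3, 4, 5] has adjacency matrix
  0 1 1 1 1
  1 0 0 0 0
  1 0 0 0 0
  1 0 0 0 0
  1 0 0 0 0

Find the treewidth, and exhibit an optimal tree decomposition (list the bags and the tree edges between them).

Every bag has size at most 2, so the width is 2 − 1 = 1 and tw(G) ≤ 1. Any graph with an edge has treewidth ≥ 1, and G has the edge 2–1. Combining the bounds, tw(G) = 1.

Treewidth 1.
One such decomposition:
Bags: B1 = {1, 2}  B2 = {1, 4}  B3 = {1, 3}  B4 = {1, 5}
Tree: B1–B2, B2–B3, B1–B4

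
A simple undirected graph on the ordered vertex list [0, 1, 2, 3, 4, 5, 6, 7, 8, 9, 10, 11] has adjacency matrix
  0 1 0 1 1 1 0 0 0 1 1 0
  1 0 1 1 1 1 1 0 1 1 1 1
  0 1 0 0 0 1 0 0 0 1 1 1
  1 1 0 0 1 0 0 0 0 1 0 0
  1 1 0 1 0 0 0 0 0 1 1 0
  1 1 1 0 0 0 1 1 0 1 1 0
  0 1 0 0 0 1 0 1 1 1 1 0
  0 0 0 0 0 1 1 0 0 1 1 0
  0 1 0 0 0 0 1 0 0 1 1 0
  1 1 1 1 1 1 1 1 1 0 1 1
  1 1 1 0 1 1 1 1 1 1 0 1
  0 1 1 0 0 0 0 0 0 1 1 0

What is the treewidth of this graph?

4

A width-4 tree decomposition is:
Bags: B1 = {1, 2, 5, 9, 10}  B2 = {1, 5, 6, 9, 10}  B3 = {0, 1, 5, 9, 10}  B4 = {1, 6, 8, 9, 10}  B5 = {0, 1, 4, 9, 10}  B6 = {0, 1, 3, 4, 9}  B7 = {1, 2, 9, 10, 11}  B8 = {5, 6, 7, 9, 10}
Tree: B1–B2, B1–B3, B2–B4, B3–B5, B5–B6, B1–B7, B2–B8
Every bag has size at most 5, so the width is 5 − 1 = 4 and tw(G) ≤ 4. On the other hand G contains the 5-clique {1, 6, 8, 9, 10}. A clique must lie in a single bag of any decomposition, so no decomposition can have width below 4. Combining the bounds, tw(G) = 4.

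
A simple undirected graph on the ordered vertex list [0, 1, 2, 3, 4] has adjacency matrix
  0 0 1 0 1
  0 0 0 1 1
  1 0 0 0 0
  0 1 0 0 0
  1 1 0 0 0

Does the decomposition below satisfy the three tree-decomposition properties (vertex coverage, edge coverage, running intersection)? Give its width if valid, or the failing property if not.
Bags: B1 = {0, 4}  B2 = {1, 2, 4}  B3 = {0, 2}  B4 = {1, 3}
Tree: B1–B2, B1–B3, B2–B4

A tree decomposition must satisfy three properties: every vertex lies in some bag; for every edge, both endpoints lie together in some bag; and for every vertex, the bags containing it form a connected subtree. Here bags containing vertex 2 are not connected in the tree, so the decomposition is invalid.

No — bags containing vertex 2 are not connected in the tree.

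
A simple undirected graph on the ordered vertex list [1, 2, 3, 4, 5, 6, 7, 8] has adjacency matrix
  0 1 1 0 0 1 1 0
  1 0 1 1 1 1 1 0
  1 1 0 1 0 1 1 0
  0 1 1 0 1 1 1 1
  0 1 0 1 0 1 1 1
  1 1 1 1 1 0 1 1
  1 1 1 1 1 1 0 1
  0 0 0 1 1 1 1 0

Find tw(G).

A width-4 tree decomposition is:
Bags: B1 = {4, 5, 6, 7, 8}  B2 = {2, 4, 5, 6, 7}  B3 = {2, 3, 4, 6, 7}  B4 = {1, 2, 3, 6, 7}
Tree: B1–B2, B2–B3, B3–B4
Every bag has size at most 5, so the width is 5 − 1 = 4 and tw(G) ≤ 4. Conversely, {4, 5, 6, 7, 8} is a clique of size 5, and the vertices of any clique must share a bag in every tree decomposition; so some bag has ≥ 5 vertices and tw(G) ≥ 4. Therefore the treewidth is 4.

4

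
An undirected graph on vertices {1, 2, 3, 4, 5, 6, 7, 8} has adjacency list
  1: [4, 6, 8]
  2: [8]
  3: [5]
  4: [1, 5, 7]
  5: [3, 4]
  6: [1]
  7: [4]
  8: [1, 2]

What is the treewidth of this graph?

1

A width-1 tree decomposition is:
Bags: B1 = {4, 7}  B2 = {4, 5}  B3 = {1, 4}  B4 = {3, 5}  B5 = {1, 8}  B6 = {1, 6}  B7 = {2, 8}
Tree: B1–B2, B1–B3, B2–B4, B3–B5, B3–B6, B5–B7
Every bag has size at most 2, so the width is 2 − 1 = 1 and tw(G) ≤ 1. Since G has at least one edge (e.g. 4–7), it is not an edgeless graph, so tw(G) ≥ 1. Therefore the treewidth is 1.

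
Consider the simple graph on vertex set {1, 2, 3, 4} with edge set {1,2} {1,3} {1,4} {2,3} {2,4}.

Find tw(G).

A width-2 tree decomposition is:
Bags: B1 = {1, 2, 4}  B2 = {1, 2, 3}
Tree: B1–B2
Every bag has size at most 3, so the width is 3 − 1 = 2 and tw(G) ≤ 2. For the lower bound, the 3 vertices {1, 2, 3} are pairwise adjacent, and any tree decomposition puts a clique entirely inside one bag — forcing width ≥ 2. Hence tw(G) = 2 exactly.

2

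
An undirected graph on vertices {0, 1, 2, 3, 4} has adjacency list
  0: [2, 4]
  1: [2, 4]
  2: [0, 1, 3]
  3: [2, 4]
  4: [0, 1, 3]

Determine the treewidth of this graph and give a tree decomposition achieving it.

Treewidth 2.
Bags: B1 = {1, 2, 4}  B2 = {0, 2, 4}  B3 = {2, 3, 4}
Tree: B1–B2, B2–B3

Each bag holds 3 vertices, so the decomposition has width 2, which upper-bounds the treewidth. Since 4–1–2–0–4 is a cycle in G, G is not acyclic. Forests are exactly the graphs of treewidth ≤ 1, so tw(G) ≥ 2. Hence tw(G) = 2 exactly.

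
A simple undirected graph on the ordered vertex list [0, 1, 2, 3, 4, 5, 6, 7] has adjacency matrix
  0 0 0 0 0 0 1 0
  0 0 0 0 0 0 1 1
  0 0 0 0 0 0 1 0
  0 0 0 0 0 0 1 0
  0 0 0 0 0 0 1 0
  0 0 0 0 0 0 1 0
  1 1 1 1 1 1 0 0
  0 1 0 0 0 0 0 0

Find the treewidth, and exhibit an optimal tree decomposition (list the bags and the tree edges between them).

Treewidth 1.
One optimal decomposition is:
Bags: B1 = {3, 6}  B2 = {1, 6}  B3 = {4, 6}  B4 = {5, 6}  B5 = {0, 6}  B6 = {2, 6}  B7 = {1, 7}
Tree: B1–B2, B1–B3, B1–B4, B3–B5, B4–B6, B2–B7

Every bag has size at most 2, so the width is 2 − 1 = 1 and tw(G) ≤ 1. G has an edge, so its treewidth is at least 1. The upper and lower bounds meet at 1, so that is the treewidth.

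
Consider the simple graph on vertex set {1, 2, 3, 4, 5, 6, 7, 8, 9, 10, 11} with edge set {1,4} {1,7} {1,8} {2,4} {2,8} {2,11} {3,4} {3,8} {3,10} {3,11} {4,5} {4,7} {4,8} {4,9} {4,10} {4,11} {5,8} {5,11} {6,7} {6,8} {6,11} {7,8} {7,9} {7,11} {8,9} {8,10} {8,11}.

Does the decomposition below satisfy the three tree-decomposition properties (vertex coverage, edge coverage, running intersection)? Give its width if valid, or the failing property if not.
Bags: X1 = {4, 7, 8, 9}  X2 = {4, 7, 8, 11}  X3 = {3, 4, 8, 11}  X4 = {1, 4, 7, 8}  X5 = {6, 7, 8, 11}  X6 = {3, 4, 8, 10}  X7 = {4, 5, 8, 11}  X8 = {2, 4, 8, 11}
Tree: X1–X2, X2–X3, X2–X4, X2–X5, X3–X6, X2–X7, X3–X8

Yes; width 3.

Checking the three conditions: (i) the bags cover all of {1, 2, 3, 4, 5, 6, 7, 8, 9, 10, 11}; (ii) for each edge, some bag contains both endpoints; (iii) the bags containing any fixed vertex form a subtree. All hold, so the decomposition is valid with width 4 − 1 = 3.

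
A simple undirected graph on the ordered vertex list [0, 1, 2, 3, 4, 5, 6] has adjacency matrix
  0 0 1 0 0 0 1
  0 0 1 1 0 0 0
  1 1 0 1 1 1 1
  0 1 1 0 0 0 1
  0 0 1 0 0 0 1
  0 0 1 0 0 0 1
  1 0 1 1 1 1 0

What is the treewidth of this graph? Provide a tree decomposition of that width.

Treewidth 2.
Bags: B1 = {2, 4, 6}  B2 = {2, 3, 6}  B3 = {0, 2, 6}  B4 = {1, 2, 3}  B5 = {2, 5, 6}
Tree: B1–B2, B1–B3, B2–B4, B1–B5

Each bag holds 3 vertices, so the decomposition has width 2, which upper-bounds the treewidth. On the other hand G contains the 3-clique {1, 2, 3}. A clique must lie in a single bag of any decomposition, so no decomposition can have width below 2. The upper and lower bounds meet at 2, so that is the treewidth.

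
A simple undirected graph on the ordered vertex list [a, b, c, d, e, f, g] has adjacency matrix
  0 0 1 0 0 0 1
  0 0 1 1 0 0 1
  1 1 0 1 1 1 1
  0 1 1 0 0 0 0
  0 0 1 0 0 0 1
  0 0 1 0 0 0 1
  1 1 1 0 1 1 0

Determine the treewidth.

2

A width-2 tree decomposition is:
Bags: B1 = {b, c, g}  B2 = {b, c, d}  B3 = {c, f, g}  B4 = {c, e, g}  B5 = {a, c, g}
Tree: B1–B2, B1–B3, B1–B4, B4–B5
The largest bag has 3 vertices, giving width 2; this decomposition certifies tw(G) ≤ 2. On the other hand G contains the 3-clique {b, c, d}. A clique must lie in a single bag of any decomposition, so no decomposition can have width below 2. Hence tw(G) = 2 exactly.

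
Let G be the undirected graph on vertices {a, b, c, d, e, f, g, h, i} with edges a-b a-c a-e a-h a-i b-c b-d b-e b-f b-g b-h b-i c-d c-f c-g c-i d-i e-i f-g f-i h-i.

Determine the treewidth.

A width-3 tree decomposition is:
Bags: B1 = {b, c, f, g}  B2 = {b, c, f, i}  B3 = {a, b, c, i}  B4 = {a, b, e, i}  B5 = {a, b, h, i}  B6 = {b, c, d, i}
Tree: B1–B2, B2–B3, B3–B4, B4–B5, B2–B6
The largest bag has 4 vertices, giving width 3; this decomposition certifies tw(G) ≤ 3. Conversely, {b, c, f, g} is a clique of size 4, and the vertices of any clique must share a bag in every tree decomposition; so some bag has ≥ 4 vertices and tw(G) ≥ 3. Hence tw(G) = 3 exactly.

3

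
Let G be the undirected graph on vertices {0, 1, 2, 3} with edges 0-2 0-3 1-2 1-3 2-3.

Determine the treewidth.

A width-2 tree decomposition is:
Bags: B1 = {0, 2, 3}  B2 = {1, 2, 3}
Tree: B1–B2
The largest bag has 3 vertices, giving width 2; this decomposition certifies tw(G) ≤ 2. On the other hand G contains the 3-clique {0, 2, 3}. A clique must lie in a single bag of any decomposition, so no decomposition can have width below 2. Hence tw(G) = 2 exactly.

2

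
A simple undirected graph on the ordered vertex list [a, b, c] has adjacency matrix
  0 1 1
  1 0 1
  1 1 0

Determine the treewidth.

A width-2 tree decomposition is:
Bags: B1 = {a, b, c}
Tree: (single bag)
With just one bag of size 3, the width is 3 − 1 = 2, so tw(G) ≤ 2. For the lower bound, the 3 vertices {a, b, c} are pairwise adjacent, and any tree decomposition puts a clique entirely inside one bag — forcing width ≥ 2. Therefore the treewidth is 2.

2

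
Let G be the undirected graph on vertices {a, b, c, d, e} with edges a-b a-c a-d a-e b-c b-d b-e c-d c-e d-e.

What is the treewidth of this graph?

4

A width-4 tree decomposition is:
Bags: B1 = {a, b, c, d, e}
Tree: (single bag)
A single bag containing all 5 vertices is trivially a valid decomposition of width 4. On the other hand G contains the 5-clique {a, b, c, d, e}. A clique must lie in a single bag of any decomposition, so no decomposition can have width below 4. The upper and lower bounds meet at 4, so that is the treewidth.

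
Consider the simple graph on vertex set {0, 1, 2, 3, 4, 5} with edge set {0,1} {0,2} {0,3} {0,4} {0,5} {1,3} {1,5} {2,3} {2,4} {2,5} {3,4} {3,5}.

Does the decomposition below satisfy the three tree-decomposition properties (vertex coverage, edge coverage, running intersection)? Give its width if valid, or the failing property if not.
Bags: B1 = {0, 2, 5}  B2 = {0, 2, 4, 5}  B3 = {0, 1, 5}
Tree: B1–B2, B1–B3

A tree decomposition must satisfy three properties: every vertex lies in some bag; for every edge, both endpoints lie together in some bag; and for every vertex, the bags containing it form a connected subtree. Here vertex 3 appears in no bag, so the decomposition is invalid.

No — vertex 3 appears in no bag.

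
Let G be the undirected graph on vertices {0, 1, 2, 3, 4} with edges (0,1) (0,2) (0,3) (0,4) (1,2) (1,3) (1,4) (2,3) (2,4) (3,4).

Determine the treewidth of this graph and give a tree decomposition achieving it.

Treewidth 4.
One optimal decomposition is:
Bags: B1 = {0, 1, 2, 3, 4}
Tree: (single bag)

With just one bag of size 5, the width is 5 − 1 = 4, so tw(G) ≤ 4. For the lower bound, the 5 vertices {0, 1, 2, 3, 4} are pairwise adjacent, and any tree decomposition puts a clique entirely inside one bag — forcing width ≥ 4. Combining the bounds, tw(G) = 4.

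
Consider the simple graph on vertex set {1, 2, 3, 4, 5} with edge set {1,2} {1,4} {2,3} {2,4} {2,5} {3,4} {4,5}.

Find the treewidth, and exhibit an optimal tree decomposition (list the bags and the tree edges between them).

Each bag holds 3 vertices, so the decomposition has width 2, which upper-bounds the treewidth. On the other hand G contains the 3-clique {1, 2, 4}. A clique must lie in a single bag of any decomposition, so no decomposition can have width below 2. Hence tw(G) = 2 exactly.

Treewidth 2.
One such decomposition:
Bags: B1 = {2, 3, 4}  B2 = {1, 2, 4}  B3 = {2, 4, 5}
Tree: B1–B2, B1–B3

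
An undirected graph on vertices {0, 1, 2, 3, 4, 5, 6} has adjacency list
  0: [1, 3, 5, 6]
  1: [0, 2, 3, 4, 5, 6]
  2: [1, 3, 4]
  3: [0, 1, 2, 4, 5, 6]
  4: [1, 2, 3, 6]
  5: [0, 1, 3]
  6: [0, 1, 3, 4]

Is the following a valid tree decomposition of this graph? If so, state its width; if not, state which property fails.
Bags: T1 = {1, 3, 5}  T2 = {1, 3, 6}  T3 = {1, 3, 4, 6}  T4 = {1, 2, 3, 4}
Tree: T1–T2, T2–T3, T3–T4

A tree decomposition must satisfy three properties: every vertex lies in some bag; for every edge, both endpoints lie together in some bag; and for every vertex, the bags containing it form a connected subtree. Here vertex 0 appears in no bag, so the decomposition is invalid.

No — vertex 0 appears in no bag.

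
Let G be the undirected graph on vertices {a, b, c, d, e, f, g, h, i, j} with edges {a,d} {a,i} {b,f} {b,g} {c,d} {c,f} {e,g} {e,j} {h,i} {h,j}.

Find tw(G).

2

A width-2 tree decomposition is:
Bags: B1 = {b, c, f}  B2 = {b, c, g}  B3 = {c, e, g}  B4 = {c, e, j}  B5 = {c, h, j}  B6 = {c, h, i}  B7 = {a, c, i}  B8 = {a, c, d}
Tree: B1–B2, B2–B3, B3–B4, B4–B5, B5–B6, B6–B7, B7–B8
Every bag has size at most 3, so the width is 3 − 1 = 2 and tw(G) ≤ 2. Since c–f–b–g–e–j–h–i–a–d–c is a cycle in G, G is not acyclic. Forests are exactly the graphs of treewidth ≤ 1, so tw(G) ≥ 2. The upper and lower bounds meet at 2, so that is the treewidth.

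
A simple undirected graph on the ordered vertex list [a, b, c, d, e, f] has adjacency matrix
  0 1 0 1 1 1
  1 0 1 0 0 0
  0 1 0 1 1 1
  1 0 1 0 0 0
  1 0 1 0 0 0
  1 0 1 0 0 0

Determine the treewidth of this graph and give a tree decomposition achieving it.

Treewidth 2.
One such decomposition:
Bags: B1 = {a, c, f}  B2 = {a, c, e}  B3 = {a, b, c}  B4 = {a, c, d}
Tree: B1–B2, B2–B3, B3–B4

Every bag has size at most 3, so the width is 3 − 1 = 2 and tw(G) ≤ 2. The edges a–f–c–e–a form a cycle, so G is not a tree and its treewidth is at least 2. Therefore the treewidth is 2.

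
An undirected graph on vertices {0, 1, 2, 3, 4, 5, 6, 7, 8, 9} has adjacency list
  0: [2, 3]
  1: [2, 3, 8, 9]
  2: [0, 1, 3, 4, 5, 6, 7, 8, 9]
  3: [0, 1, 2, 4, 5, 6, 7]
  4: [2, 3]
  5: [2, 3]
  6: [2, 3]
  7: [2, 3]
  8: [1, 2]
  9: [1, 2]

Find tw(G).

A width-2 tree decomposition is:
Bags: B1 = {2, 3, 4}  B2 = {2, 3, 6}  B3 = {2, 3, 7}  B4 = {1, 2, 3}  B5 = {1, 2, 9}  B6 = {2, 3, 5}  B7 = {0, 2, 3}  B8 = {1, 2, 8}
Tree: B1–B2, B2–B3, B1–B4, B4–B5, B2–B6, B3–B7, B5–B8
The largest bag has 3 vertices, giving width 2; this decomposition certifies tw(G) ≤ 2. For the lower bound, the 3 vertices {1, 2, 8} are pairwise adjacent, and any tree decomposition puts a clique entirely inside one bag — forcing width ≥ 2. Hence tw(G) = 2 exactly.

2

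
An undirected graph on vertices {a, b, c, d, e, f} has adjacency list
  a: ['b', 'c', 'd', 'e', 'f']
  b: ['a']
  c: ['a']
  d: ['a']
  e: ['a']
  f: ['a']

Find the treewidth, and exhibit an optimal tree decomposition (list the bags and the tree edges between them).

Treewidth 1.
One such decomposition:
Bags: B1 = {a, d}  B2 = {a, e}  B3 = {a, f}  B4 = {a, c}  B5 = {a, b}
Tree: B1–B2, B2–B3, B1–B4, B3–B5

The largest bag has 2 vertices, giving width 1; this decomposition certifies tw(G) ≤ 1. Any graph with an edge has treewidth ≥ 1, and G has the edge d–a. The upper and lower bounds meet at 1, so that is the treewidth.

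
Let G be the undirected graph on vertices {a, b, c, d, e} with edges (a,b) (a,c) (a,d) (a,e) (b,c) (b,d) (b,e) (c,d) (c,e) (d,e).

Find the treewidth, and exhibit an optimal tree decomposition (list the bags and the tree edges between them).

Treewidth 4.
One such decomposition:
Bags: B1 = {a, b, c, d, e}
Tree: (single bag)

With just one bag of size 5, the width is 5 − 1 = 4, so tw(G) ≤ 4. Conversely, {a, b, c, d, e} is a clique of size 5, and the vertices of any clique must share a bag in every tree decomposition; so some bag has ≥ 5 vertices and tw(G) ≥ 4. Combining the bounds, tw(G) = 4.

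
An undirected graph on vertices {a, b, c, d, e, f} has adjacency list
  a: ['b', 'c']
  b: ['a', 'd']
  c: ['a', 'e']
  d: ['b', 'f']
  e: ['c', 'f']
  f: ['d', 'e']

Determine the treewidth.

2

A width-2 tree decomposition is:
Bags: B1 = {b, d, f}  B2 = {b, e, f}  B3 = {b, c, e}  B4 = {a, b, c}
Tree: B1–B2, B2–B3, B3–B4
Each bag holds 3 vertices, so the decomposition has width 2, which upper-bounds the treewidth. For the lower bound, G contains the cycle b–d–f–e–c–a–b, so G is not a forest; only forests have treewidth ≤ 1, hence tw(G) ≥ 2. The upper and lower bounds meet at 2, so that is the treewidth.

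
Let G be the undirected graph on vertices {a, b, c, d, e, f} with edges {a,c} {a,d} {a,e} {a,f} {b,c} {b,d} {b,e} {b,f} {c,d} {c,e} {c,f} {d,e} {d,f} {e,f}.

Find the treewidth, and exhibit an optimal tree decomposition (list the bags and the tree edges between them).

Each bag holds 5 vertices, so the decomposition has width 4, which upper-bounds the treewidth. For the lower bound, the 5 vertices {a, c, d, e, f} are pairwise adjacent, and any tree decomposition puts a clique entirely inside one bag — forcing width ≥ 4. Hence tw(G) = 4 exactly.

Treewidth 4.
One optimal decomposition is:
Bags: B1 = {a, c, d, e, f}  B2 = {b, c, d, e, f}
Tree: B1–B2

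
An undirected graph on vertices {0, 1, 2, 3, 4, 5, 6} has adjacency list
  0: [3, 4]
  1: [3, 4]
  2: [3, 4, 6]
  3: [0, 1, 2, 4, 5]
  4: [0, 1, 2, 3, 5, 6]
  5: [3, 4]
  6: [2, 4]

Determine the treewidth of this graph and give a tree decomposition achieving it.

Every bag has size at most 3, so the width is 3 − 1 = 2 and tw(G) ≤ 2. Conversely, {0, 3, 4} is a clique of size 3, and the vertices of any clique must share a bag in every tree decomposition; so some bag has ≥ 3 vertices and tw(G) ≥ 2. Combining the bounds, tw(G) = 2.

Treewidth 2.
One optimal decomposition is:
Bags: B1 = {1, 3, 4}  B2 = {2, 3, 4}  B3 = {3, 4, 5}  B4 = {0, 3, 4}  B5 = {2, 4, 6}
Tree: B1–B2, B1–B3, B2–B4, B2–B5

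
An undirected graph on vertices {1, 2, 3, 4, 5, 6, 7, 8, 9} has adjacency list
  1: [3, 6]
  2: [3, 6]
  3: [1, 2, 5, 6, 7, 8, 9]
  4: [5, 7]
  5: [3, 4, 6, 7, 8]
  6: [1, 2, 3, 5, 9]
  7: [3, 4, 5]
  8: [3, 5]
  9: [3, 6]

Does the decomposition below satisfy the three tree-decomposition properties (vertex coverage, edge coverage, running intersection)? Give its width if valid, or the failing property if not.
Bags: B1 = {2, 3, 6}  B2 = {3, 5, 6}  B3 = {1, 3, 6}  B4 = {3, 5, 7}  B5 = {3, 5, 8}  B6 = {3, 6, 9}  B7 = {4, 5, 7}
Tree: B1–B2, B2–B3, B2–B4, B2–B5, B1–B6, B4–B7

Checking the three conditions: (i) the bags cover all of {1, 2, 3, 4, 5, 6, 7, 8, 9}; (ii) for each edge, some bag contains both endpoints; (iii) the bags containing any fixed vertex form a subtree. All hold, so the decomposition is valid with width 3 − 1 = 2.

Yes; width 2.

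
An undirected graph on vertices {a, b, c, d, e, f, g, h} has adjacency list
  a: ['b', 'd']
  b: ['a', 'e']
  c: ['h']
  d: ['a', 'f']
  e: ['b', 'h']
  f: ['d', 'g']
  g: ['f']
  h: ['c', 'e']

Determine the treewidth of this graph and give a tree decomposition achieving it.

Treewidth 1.
One optimal decomposition is:
Bags: B1 = {f, g}  B2 = {d, f}  B3 = {a, d}  B4 = {a, b}  B5 = {b, e}  B6 = {e, h}  B7 = {c, h}
Tree: B1–B2, B2–B3, B3–B4, B4–B5, B5–B6, B6–B7

The largest bag has 2 vertices, giving width 1; this decomposition certifies tw(G) ≤ 1. Since G has at least one edge (e.g. g–f), it is not an edgeless graph, so tw(G) ≥ 1. The upper and lower bounds meet at 1, so that is the treewidth.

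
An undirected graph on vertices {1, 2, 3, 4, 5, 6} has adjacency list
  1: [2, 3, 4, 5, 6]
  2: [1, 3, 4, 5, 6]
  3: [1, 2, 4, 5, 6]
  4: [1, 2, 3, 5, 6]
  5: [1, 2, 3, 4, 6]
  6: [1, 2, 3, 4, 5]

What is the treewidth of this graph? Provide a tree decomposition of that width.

A single bag containing all 6 vertices is trivially a valid decomposition of width 5. On the other hand G contains the 6-clique {1, 2, 3, 4, 5, 6}. A clique must lie in a single bag of any decomposition, so no decomposition can have width below 5. Therefore the treewidth is 5.

Treewidth 5.
One optimal decomposition is:
Bags: B1 = {1, 2, 3, 4, 5, 6}
Tree: (single bag)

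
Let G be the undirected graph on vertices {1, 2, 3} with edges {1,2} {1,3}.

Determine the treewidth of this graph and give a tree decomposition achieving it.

Treewidth 1.
Bags: B1 = {1, 2}  B2 = {1, 3}
Tree: B1–B2

The largest bag has 2 vertices, giving width 1; this decomposition certifies tw(G) ≤ 1. Any graph with an edge has treewidth ≥ 1, and G has the edge 2–1. Hence tw(G) = 1 exactly.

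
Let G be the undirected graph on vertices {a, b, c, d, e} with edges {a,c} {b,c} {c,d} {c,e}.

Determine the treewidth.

A width-1 tree decomposition is:
Bags: B1 = {c, d}  B2 = {b, c}  B3 = {a, c}  B4 = {c, e}
Tree: B1–B2, B1–B3, B3–B4
Each bag holds 2 vertices, so the decomposition has width 1, which upper-bounds the treewidth. Since G has at least one edge (e.g. d–c), it is not an edgeless graph, so tw(G) ≥ 1. Therefore the treewidth is 1.

1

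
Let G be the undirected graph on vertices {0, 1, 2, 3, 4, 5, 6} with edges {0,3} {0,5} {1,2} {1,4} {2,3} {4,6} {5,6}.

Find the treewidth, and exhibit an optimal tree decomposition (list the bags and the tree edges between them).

Treewidth 2.
One such decomposition:
Bags: B1 = {1, 4, 6}  B2 = {1, 2, 6}  B3 = {2, 3, 6}  B4 = {0, 3, 6}  B5 = {0, 5, 6}
Tree: B1–B2, B2–B3, B3–B4, B4–B5

The largest bag has 3 vertices, giving width 2; this decomposition certifies tw(G) ≤ 2. For the lower bound, G contains the cycle 6–4–1–2–3–0–5–6, so G is not a forest; only forests have treewidth ≤ 1, hence tw(G) ≥ 2. Combining the bounds, tw(G) = 2.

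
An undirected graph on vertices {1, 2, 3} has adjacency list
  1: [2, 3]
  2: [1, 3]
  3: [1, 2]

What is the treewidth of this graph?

2

A width-2 tree decomposition is:
Bags: B1 = {1, 2, 3}
Tree: (single bag)
With just one bag of size 3, the width is 3 − 1 = 2, so tw(G) ≤ 2. Conversely, {1, 2, 3} is a clique of size 3, and the vertices of any clique must share a bag in every tree decomposition; so some bag has ≥ 3 vertices and tw(G) ≥ 2. Therefore the treewidth is 2.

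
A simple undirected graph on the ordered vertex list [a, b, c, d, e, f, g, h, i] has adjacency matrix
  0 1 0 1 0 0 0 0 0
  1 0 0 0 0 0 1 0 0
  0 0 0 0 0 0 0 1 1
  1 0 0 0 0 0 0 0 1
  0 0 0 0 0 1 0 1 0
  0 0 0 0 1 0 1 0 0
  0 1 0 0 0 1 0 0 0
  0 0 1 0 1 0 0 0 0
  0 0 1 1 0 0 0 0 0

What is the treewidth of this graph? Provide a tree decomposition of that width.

Treewidth 2.
One such decomposition:
Bags: B1 = {a, b, d}  B2 = {b, d, g}  B3 = {d, f, g}  B4 = {d, e, f}  B5 = {d, e, h}  B6 = {c, d, h}  B7 = {c, d, i}
Tree: B1–B2, B2–B3, B3–B4, B4–B5, B5–B6, B6–B7

Every bag has size at most 3, so the width is 3 − 1 = 2 and tw(G) ≤ 2. The edges d–a–b–g–f–e–h–c–i–d form a cycle, so G is not a tree and its treewidth is at least 2. Hence tw(G) = 2 exactly.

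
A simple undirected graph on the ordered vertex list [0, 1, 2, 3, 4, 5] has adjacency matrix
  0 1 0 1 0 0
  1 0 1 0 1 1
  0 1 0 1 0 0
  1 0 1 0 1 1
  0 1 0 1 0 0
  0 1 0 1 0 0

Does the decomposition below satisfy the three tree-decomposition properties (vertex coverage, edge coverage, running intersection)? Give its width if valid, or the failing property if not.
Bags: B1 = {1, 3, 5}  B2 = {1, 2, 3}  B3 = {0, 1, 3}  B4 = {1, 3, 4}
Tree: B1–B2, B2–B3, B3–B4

Yes; width 2.

Vertex coverage: the bags together contain {0, 1, 2, 3, 4, 5}, the full vertex set. Edge coverage: each edge of G has both endpoints in at least one bag. Running intersection: for every vertex, the bags containing it form a connected subtree. All three properties hold, so this is a valid tree decomposition of width max|bag| − 1 = 2, and hence tw(G) ≤ 2.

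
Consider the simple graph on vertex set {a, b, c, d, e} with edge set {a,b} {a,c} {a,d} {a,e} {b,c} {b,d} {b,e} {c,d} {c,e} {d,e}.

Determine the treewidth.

4

A width-4 tree decomposition is:
Bags: B1 = {a, b, c, d, e}
Tree: (single bag)
A single bag containing all 5 vertices is trivially a valid decomposition of width 4. On the other hand G contains the 5-clique {a, b, c, d, e}. A clique must lie in a single bag of any decomposition, so no decomposition can have width below 4. Therefore the treewidth is 4.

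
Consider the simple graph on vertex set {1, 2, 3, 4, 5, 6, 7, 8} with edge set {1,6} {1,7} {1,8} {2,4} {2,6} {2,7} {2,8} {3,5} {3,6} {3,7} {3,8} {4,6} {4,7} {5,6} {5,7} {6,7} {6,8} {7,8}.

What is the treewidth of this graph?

A width-3 tree decomposition is:
Bags: B1 = {3, 6, 7, 8}  B2 = {2, 6, 7, 8}  B3 = {2, 4, 6, 7}  B4 = {3, 5, 6, 7}  B5 = {1, 6, 7, 8}
Tree: B1–B2, B2–B3, B1–B4, B2–B5
The largest bag has 4 vertices, giving width 3; this decomposition certifies tw(G) ≤ 3. On the other hand G contains the 4-clique {1, 6, 7, 8}. A clique must lie in a single bag of any decomposition, so no decomposition can have width below 3. Combining the bounds, tw(G) = 3.

3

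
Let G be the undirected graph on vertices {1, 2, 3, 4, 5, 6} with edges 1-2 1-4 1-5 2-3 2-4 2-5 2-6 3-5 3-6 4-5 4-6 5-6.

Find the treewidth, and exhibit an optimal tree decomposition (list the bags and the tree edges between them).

Each bag holds 4 vertices, so the decomposition has width 3, which upper-bounds the treewidth. For the lower bound, the 4 vertices {2, 3, 5, 6} are pairwise adjacent, and any tree decomposition puts a clique entirely inside one bag — forcing width ≥ 3. Combining the bounds, tw(G) = 3.

Treewidth 3.
One optimal decomposition is:
Bags: B1 = {2, 4, 5, 6}  B2 = {1, 2, 4, 5}  B3 = {2, 3, 5, 6}
Tree: B1–B2, B1–B3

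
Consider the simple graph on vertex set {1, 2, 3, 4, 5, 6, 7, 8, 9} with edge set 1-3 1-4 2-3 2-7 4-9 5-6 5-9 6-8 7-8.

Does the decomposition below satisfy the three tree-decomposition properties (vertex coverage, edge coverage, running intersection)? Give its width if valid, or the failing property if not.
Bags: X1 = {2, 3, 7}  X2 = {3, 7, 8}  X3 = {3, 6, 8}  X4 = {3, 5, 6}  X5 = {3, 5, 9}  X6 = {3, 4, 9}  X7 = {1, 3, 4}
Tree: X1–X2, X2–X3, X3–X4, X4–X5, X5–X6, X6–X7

Every vertex of G appears in some bag (union = {1, 2, 3, 4, 5, 6, 7, 8, 9}); every edge is covered by a bag; and for each vertex v the set of bags containing v is connected in the bag tree. The decomposition is therefore valid. The largest bag has 3 vertices, so the width is 2.

Yes; width 2.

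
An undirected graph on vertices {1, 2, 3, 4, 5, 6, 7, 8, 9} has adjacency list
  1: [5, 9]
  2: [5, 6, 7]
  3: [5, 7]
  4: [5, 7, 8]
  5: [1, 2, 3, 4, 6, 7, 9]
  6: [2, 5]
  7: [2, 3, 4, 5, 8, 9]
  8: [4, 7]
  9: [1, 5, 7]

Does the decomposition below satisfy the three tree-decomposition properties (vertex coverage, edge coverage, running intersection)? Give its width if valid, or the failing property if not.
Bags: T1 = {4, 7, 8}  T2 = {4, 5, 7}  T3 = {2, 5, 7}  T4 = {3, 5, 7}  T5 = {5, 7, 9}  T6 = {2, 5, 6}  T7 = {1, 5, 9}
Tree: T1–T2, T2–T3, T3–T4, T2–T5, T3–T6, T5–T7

Yes; width 2.

Every vertex of G appears in some bag (union = {1, 2, 3, 4, 5, 6, 7, 8, 9}); every edge is covered by a bag; and for each vertex v the set of bags containing v is connected in the bag tree. The decomposition is therefore valid. The largest bag has 3 vertices, so the width is 2.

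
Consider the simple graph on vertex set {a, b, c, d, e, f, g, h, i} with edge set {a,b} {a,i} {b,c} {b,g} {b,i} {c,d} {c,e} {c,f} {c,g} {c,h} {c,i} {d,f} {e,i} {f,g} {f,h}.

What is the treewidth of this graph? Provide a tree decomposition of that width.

Treewidth 2.
Bags: B1 = {c, e, i}  B2 = {b, c, i}  B3 = {b, c, g}  B4 = {c, f, g}  B5 = {c, d, f}  B6 = {a, b, i}  B7 = {c, f, h}
Tree: B1–B2, B2–B3, B3–B4, B4–B5, B2–B6, B5–B7

Each bag holds 3 vertices, so the decomposition has width 2, which upper-bounds the treewidth. For the lower bound, the 3 vertices {c, e, i} are pairwise adjacent, and any tree decomposition puts a clique entirely inside one bag — forcing width ≥ 2. Therefore the treewidth is 2.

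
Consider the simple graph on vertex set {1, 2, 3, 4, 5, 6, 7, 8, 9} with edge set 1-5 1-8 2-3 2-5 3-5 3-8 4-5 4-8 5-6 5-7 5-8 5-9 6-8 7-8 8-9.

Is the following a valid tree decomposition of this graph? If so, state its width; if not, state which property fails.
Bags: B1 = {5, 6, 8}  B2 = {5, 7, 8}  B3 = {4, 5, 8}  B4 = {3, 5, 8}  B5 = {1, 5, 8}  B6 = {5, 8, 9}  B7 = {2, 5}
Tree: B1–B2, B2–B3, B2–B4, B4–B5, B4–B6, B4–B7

A tree decomposition must satisfy three properties: every vertex lies in some bag; for every edge, both endpoints lie together in some bag; and for every vertex, the bags containing it form a connected subtree. Here edge (3,2) lies in no bag, so the decomposition is invalid.

No — edge (3,2) lies in no bag.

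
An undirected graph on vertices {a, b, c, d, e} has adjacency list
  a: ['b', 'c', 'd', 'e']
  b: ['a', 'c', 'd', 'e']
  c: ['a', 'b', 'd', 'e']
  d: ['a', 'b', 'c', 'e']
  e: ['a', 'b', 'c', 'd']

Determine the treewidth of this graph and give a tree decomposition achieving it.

Treewidth 4.
One optimal decomposition is:
Bags: B1 = {a, b, c, d, e}
Tree: (single bag)

With just one bag of size 5, the width is 5 − 1 = 4, so tw(G) ≤ 4. For the lower bound, the 5 vertices {a, b, c, d, e} are pairwise adjacent, and any tree decomposition puts a clique entirely inside one bag — forcing width ≥ 4. Combining the bounds, tw(G) = 4.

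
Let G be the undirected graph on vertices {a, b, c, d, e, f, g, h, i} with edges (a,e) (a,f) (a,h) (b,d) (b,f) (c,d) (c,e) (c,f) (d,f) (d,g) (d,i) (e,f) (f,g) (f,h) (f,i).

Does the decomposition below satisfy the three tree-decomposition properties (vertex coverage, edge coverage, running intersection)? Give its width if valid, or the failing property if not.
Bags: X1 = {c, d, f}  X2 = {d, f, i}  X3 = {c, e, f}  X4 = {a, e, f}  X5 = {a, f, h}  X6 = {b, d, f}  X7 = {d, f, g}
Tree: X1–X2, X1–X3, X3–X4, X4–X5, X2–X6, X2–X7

Yes; width 2.

Vertex coverage: the bags together contain {a, b, c, d, e, f, g, h, i}, the full vertex set. Edge coverage: each edge of G has both endpoints in at least one bag. Running intersection: for every vertex, the bags containing it form a connected subtree. All three properties hold, so this is a valid tree decomposition of width max|bag| − 1 = 2, and hence tw(G) ≤ 2.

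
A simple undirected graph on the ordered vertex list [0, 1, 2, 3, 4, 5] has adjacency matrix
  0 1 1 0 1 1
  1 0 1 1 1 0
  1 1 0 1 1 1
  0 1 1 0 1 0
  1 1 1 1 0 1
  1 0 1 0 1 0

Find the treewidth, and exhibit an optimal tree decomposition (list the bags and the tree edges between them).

The largest bag has 4 vertices, giving width 3; this decomposition certifies tw(G) ≤ 3. On the other hand G contains the 4-clique {0, 1, 2, 4}. A clique must lie in a single bag of any decomposition, so no decomposition can have width below 3. Therefore the treewidth is 3.

Treewidth 3.
Bags: B1 = {0, 1, 2, 4}  B2 = {0, 2, 4, 5}  B3 = {1, 2, 3, 4}
Tree: B1–B2, B1–B3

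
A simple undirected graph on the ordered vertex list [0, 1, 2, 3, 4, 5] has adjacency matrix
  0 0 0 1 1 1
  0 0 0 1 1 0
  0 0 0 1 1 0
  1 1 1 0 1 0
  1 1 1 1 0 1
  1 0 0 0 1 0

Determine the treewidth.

2

A width-2 tree decomposition is:
Bags: B1 = {0, 3, 4}  B2 = {0, 4, 5}  B3 = {2, 3, 4}  B4 = {1, 3, 4}
Tree: B1–B2, B1–B3, B1–B4
Every bag has size at most 3, so the width is 3 − 1 = 2 and tw(G) ≤ 2. On the other hand G contains the 3-clique {0, 3, 4}. A clique must lie in a single bag of any decomposition, so no decomposition can have width below 2. Hence tw(G) = 2 exactly.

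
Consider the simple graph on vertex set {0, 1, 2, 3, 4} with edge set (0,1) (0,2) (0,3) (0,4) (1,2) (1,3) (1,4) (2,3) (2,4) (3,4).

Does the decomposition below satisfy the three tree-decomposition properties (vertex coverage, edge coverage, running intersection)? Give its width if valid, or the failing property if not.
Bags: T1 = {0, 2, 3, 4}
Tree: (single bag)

No — vertex 1 appears in no bag.

A tree decomposition must satisfy three properties: every vertex lies in some bag; for every edge, both endpoints lie together in some bag; and for every vertex, the bags containing it form a connected subtree. Here vertex 1 appears in no bag, so the decomposition is invalid.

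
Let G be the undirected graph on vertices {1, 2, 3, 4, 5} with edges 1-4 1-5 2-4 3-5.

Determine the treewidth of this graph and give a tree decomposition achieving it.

Each bag holds 2 vertices, so the decomposition has width 1, which upper-bounds the treewidth. Any graph with an edge has treewidth ≥ 1, and G has the edge 3–5. Combining the bounds, tw(G) = 1.

Treewidth 1.
Bags: B1 = {3, 5}  B2 = {1, 5}  B3 = {1, 4}  B4 = {2, 4}
Tree: B1–B2, B2–B3, B3–B4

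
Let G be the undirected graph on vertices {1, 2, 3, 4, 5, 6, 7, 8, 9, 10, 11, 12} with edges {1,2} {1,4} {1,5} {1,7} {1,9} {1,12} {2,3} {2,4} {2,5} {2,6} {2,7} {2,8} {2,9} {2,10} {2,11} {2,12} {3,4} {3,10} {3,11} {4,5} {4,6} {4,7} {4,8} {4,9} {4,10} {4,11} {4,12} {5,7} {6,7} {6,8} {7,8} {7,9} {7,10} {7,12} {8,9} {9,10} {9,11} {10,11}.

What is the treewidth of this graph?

4

A width-4 tree decomposition is:
Bags: B1 = {1, 2, 4, 7, 9}  B2 = {1, 2, 4, 7, 12}  B3 = {2, 4, 7, 9, 10}  B4 = {2, 4, 7, 8, 9}  B5 = {2, 4, 9, 10, 11}  B6 = {2, 3, 4, 10, 11}  B7 = {1, 2, 4, 5, 7}  B8 = {2, 4, 6, 7, 8}
Tree: B1–B2, B1–B3, B3–B4, B3–B5, B5–B6, B2–B7, B4–B8
Each bag holds 5 vertices, so the decomposition has width 4, which upper-bounds the treewidth. For the lower bound, the 5 vertices {2, 4, 9, 10, 11} are pairwise adjacent, and any tree decomposition puts a clique entirely inside one bag — forcing width ≥ 4. Hence tw(G) = 4 exactly.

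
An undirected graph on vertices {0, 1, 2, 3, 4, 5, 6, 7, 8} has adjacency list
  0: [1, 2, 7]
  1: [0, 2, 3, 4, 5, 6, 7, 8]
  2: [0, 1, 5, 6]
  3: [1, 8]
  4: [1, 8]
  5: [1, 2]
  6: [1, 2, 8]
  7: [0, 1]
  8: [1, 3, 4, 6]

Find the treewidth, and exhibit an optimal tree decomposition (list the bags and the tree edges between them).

Treewidth 2.
One optimal decomposition is:
Bags: B1 = {1, 6, 8}  B2 = {1, 2, 6}  B3 = {1, 4, 8}  B4 = {1, 3, 8}  B5 = {0, 1, 2}  B6 = {0, 1, 7}  B7 = {1, 2, 5}
Tree: B1–B2, B1–B3, B1–B4, B2–B5, B5–B6, B5–B7

Each bag holds 3 vertices, so the decomposition has width 2, which upper-bounds the treewidth. Conversely, {0, 1, 2} is a clique of size 3, and the vertices of any clique must share a bag in every tree decomposition; so some bag has ≥ 3 vertices and tw(G) ≥ 2. The upper and lower bounds meet at 2, so that is the treewidth.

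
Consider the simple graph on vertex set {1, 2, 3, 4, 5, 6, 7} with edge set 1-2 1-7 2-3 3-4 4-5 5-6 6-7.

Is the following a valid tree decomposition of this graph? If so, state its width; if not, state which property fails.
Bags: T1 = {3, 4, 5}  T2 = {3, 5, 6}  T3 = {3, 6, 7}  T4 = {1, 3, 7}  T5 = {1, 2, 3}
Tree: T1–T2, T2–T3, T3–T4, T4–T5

Checking the three conditions: (i) the bags cover all of {1, 2, 3, 4, 5, 6, 7}; (ii) for each edge, some bag contains both endpoints; (iii) the bags containing any fixed vertex form a subtree. All hold, so the decomposition is valid with width 3 − 1 = 2.

Yes; width 2.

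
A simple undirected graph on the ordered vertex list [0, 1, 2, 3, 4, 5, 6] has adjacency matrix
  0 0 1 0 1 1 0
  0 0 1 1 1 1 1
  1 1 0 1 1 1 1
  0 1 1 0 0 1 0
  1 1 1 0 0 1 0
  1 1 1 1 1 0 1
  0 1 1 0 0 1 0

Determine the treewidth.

3

A width-3 tree decomposition is:
Bags: B1 = {1, 2, 5, 6}  B2 = {1, 2, 3, 5}  B3 = {1, 2, 4, 5}  B4 = {0, 2, 4, 5}
Tree: B1–B2, B1–B3, B3–B4
Every bag has size at most 4, so the width is 4 − 1 = 3 and tw(G) ≤ 3. Conversely, {0, 2, 4, 5} is a clique of size 4, and the vertices of any clique must share a bag in every tree decomposition; so some bag has ≥ 4 vertices and tw(G) ≥ 3. The upper and lower bounds meet at 3, so that is the treewidth.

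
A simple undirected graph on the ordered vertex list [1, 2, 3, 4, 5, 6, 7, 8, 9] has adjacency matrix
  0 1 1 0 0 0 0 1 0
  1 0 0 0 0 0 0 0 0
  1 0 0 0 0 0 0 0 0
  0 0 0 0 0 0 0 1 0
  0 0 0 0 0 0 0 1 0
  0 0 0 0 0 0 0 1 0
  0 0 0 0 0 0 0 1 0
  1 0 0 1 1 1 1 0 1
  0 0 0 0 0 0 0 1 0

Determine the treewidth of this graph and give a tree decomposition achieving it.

The largest bag has 2 vertices, giving width 1; this decomposition certifies tw(G) ≤ 1. G has an edge, so its treewidth is at least 1. Hence tw(G) = 1 exactly.

Treewidth 1.
One such decomposition:
Bags: B1 = {8, 9}  B2 = {1, 8}  B3 = {5, 8}  B4 = {4, 8}  B5 = {7, 8}  B6 = {1, 3}  B7 = {6, 8}  B8 = {1, 2}
Tree: B1–B2, B2–B3, B1–B4, B2–B5, B2–B6, B1–B7, B2–B8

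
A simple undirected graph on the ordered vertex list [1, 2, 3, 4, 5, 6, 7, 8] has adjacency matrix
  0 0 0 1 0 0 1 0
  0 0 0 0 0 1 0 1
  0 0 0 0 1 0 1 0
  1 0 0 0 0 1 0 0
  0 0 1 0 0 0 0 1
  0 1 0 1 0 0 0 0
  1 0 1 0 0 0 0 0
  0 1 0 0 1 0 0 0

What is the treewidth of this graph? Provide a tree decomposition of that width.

The largest bag has 3 vertices, giving width 2; this decomposition certifies tw(G) ≤ 2. The edges 8–2–6–4–1–7–3–5–8 form a cycle, so G is not a tree and its treewidth is at least 2. Combining the bounds, tw(G) = 2.

Treewidth 2.
One optimal decomposition is:
Bags: B1 = {2, 6, 8}  B2 = {4, 6, 8}  B3 = {1, 4, 8}  B4 = {1, 7, 8}  B5 = {3, 7, 8}  B6 = {3, 5, 8}
Tree: B1–B2, B2–B3, B3–B4, B4–B5, B5–B6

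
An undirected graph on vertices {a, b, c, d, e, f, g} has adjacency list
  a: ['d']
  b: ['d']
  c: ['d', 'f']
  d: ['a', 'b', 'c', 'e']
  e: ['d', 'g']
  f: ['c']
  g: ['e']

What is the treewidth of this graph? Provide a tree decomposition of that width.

The largest bag has 2 vertices, giving width 1; this decomposition certifies tw(G) ≤ 1. Since G has at least one edge (e.g. e–d), it is not an edgeless graph, so tw(G) ≥ 1. The upper and lower bounds meet at 1, so that is the treewidth.

Treewidth 1.
One optimal decomposition is:
Bags: B1 = {d, e}  B2 = {b, d}  B3 = {c, d}  B4 = {c, f}  B5 = {e, g}  B6 = {a, d}
Tree: B1–B2, B2–B3, B3–B4, B1–B5, B1–B6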